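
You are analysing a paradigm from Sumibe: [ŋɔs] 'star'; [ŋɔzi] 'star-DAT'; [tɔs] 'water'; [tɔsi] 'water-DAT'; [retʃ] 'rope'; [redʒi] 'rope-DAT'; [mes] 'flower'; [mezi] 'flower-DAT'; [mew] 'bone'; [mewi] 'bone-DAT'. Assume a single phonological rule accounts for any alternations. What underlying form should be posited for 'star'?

'star' shows [s] ~ [z] at the end of the stem ([ŋɔs] vs [ŋɔzi]).
The stem 'water' ([tɔs], [tɔsi]) shows [s] unchanged in both environments, so [s] cannot be basic with [z] derived before the DAT suffix.
The underlying segment must be /z/; voiced obstruents become voiceless word-finally, yielding [s] there.

/ŋɔz/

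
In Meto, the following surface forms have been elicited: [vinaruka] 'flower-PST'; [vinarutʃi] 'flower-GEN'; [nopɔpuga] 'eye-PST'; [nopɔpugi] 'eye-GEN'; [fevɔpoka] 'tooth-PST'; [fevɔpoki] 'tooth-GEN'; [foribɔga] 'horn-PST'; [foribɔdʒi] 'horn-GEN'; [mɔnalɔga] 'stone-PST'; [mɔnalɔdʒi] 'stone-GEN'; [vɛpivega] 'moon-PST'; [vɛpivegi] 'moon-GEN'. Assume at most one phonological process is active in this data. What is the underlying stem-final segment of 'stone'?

The root 'stone' surfaces as [mɔnalɔga] and [mɔnalɔdʒi], with a stem-final [g] ~ [dʒ] alternation.
If /g/ were underlying and a rule turned it into [dʒ] before the GEN suffix, 'moon' would also alternate; but it has [g] in both [vɛpivega] and [vɛpivegi].
So /dʒ/ is underlying, and a rule of depalatalization — palato-alveolar /tʃ/ and /dʒ/ become [k] and [g] when no front vowel follows — gives [g].

/dʒ/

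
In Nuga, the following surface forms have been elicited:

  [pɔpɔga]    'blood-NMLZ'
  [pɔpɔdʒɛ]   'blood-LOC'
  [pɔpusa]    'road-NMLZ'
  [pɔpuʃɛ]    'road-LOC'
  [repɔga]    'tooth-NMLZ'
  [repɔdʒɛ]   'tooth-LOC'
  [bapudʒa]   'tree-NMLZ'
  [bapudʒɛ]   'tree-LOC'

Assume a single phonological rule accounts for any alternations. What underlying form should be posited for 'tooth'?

The stem for 'tooth' ends in [g] in [repɔga] but [dʒ] in [repɔdʒɛ].
Compare 'tree', with invariant [dʒ] in [bapudʒa] and [bapudʒɛ]: an analysis with underlying /dʒ/ and a rule producing [g] before the NMLZ suffix would wrongly predict alternation here too.
The underlying segment must be /g/; /g/ and /s/ become palato-alveolar [dʒ] and [ʃ] before a front vowel, yielding [dʒ] there.

/repɔg/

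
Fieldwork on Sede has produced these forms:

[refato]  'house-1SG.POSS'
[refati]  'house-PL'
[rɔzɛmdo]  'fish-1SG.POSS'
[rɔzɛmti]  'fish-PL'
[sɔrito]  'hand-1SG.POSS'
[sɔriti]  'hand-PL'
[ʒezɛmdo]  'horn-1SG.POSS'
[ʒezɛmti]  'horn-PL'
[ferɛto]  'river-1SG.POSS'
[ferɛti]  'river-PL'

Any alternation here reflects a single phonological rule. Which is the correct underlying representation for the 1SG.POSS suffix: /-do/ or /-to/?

The 1SG.POSS morpheme has two allomorphs, [-do] and [-to].
By contrast the PL suffix keeps its initial [t] throughout — that segment must be underlying.
So the underlying form is /-do/, and voiced stops become voiceless after a vowel.

/-do/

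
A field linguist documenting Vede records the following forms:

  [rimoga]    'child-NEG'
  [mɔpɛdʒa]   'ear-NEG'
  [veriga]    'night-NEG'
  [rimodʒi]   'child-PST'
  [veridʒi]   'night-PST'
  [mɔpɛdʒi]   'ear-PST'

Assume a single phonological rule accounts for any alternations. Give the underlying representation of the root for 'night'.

/verig/

In [veridʒi] and [veriga] the final segment of 'night' alternates: [dʒ] ~ [g].
If /dʒ/ were underlying and a rule turned it into [g] before the NEG suffix, 'ear' would also alternate; but it has [dʒ] in both [mɔpɛdʒi] and [mɔpɛdʒa].
The alternation reflects palatalization before a front vowel: /g/ becomes palato-alveolar [dʒ] before a front vowel. /g/ is underlying.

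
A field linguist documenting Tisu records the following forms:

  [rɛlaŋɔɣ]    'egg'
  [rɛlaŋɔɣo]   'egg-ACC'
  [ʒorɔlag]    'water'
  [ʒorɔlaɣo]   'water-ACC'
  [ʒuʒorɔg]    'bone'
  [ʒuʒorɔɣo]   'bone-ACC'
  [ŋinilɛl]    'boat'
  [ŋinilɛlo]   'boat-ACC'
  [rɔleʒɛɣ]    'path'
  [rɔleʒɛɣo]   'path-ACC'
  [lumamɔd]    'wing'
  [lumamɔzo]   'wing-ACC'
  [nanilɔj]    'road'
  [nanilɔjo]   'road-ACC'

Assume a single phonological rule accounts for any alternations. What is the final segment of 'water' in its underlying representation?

/g/

'water' shows [g] ~ [ɣ] at the end of the stem ([ʒorɔlag] vs [ʒorɔlaɣo]).
The stem 'egg' ([rɛlaŋɔɣ], [rɛlaŋɔɣo]) shows [ɣ] unchanged in both environments, so [ɣ] cannot be basic with [g] derived in isolation.
So /g/ is underlying, and a rule of intervocalic spirantization — voiced stops become fricatives between vowels — gives [ɣ].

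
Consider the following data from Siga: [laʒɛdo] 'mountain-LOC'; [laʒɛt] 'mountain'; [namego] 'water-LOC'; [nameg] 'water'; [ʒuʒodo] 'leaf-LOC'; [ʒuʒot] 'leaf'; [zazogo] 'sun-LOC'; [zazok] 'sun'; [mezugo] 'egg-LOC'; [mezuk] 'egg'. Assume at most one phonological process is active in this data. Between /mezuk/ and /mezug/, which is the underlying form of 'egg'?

The root 'egg' surfaces as [mezugo] and [mezuk], with a stem-final [g] ~ [k] alternation.
Compare 'water', with invariant [g] in [namego] and [nameg]: an analysis with underlying /g/ and a rule producing [k] in isolation would wrongly predict alternation here too.
So /k/ is underlying, and a rule of intervocalic voicing — voiceless stops become voiced between vowels — gives [g].

/mezuk/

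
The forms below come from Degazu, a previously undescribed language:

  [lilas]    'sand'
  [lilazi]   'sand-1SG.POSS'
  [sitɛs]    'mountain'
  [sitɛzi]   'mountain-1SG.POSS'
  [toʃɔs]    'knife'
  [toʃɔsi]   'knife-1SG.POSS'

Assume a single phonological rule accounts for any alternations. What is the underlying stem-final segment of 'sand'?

/z/

'sand' shows [s] ~ [z] at the end of the stem ([lilas] vs [lilazi]).
If /s/ were underlying and a rule turned it into [z] before the 1SG.POSS suffix, 'knife' would also alternate; but it has [s] in both [toʃɔs] and [toʃɔsi].
Therefore /z/ is basic and [s] is derived by word-final obstruent devoicing (voiced obstruents become voiceless word-finally).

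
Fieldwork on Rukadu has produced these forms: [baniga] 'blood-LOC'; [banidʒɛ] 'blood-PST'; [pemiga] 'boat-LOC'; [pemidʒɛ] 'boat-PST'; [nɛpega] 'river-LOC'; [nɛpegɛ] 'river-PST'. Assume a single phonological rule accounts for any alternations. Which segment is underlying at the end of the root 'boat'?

The stem for 'boat' ends in [g] in [pemiga] but [dʒ] in [pemidʒɛ].
But 'river' keeps [g] in both environments ([nɛpega], [nɛpegɛ]), so there is no rule changing /g/ to [dʒ] before the PST suffix.
Therefore /dʒ/ is basic and [g] is derived by depalatalization (palato-alveolar /dʒ/ becomes [g] when no front vowel follows).

/dʒ/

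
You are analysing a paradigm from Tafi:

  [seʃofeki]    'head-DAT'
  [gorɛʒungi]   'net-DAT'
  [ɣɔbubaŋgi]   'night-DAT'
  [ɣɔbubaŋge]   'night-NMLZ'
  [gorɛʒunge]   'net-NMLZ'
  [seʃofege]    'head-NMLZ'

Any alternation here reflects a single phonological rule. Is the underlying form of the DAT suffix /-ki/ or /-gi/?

The DAT suffix surfaces as [-gi] and [-ki], depending on the final segment of the stem.
The NMLZ suffix, which begins with [g], is invariant after every stem; so [g] is not altered by any rule here.
So the underlying form is /-ki/, and voiceless stops become voiced after a nasal.

/-ki/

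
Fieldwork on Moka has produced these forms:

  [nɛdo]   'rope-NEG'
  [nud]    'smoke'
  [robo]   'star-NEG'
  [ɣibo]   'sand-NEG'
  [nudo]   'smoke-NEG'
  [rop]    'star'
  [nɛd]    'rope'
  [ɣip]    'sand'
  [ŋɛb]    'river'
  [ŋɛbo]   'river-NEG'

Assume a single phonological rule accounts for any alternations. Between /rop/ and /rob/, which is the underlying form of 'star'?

/rop/

In [robo] and [rop] the final segment of 'star' alternates: [b] ~ [p].
Compare 'river', with invariant [b] in [ŋɛbo] and [ŋɛb]: an analysis with underlying /b/ and a rule producing [p] in isolation would wrongly predict alternation here too.
The underlying segment must be /p/; voiceless stops become voiced between vowels, yielding [b] there.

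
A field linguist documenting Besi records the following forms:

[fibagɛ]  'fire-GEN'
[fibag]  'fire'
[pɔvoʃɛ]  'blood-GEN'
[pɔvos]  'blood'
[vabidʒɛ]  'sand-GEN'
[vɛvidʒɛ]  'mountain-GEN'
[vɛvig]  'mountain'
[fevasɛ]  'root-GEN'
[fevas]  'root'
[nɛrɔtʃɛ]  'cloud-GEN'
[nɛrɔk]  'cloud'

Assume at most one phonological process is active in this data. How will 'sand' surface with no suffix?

The root 'mountain' surfaces as [vɛvidʒɛ] and [vɛvig], with a stem-final [dʒ] ~ [g] alternation.
But 'fire' keeps [g] in both environments ([fibagɛ], [fibag]), so there is no rule changing /g/ to [dʒ] before the GEN suffix.
So /dʒ/ is underlying, and a rule of depalatalization — palato-alveolar /tʃ/, /dʒ/ and /ʃ/ become [k], [g] and [s] when no front vowel follows — gives [g].
From [vabidʒɛ] the stem 'sand' is /vabidʒ/; when no front vowel follows this yields [vabig].

[vabig]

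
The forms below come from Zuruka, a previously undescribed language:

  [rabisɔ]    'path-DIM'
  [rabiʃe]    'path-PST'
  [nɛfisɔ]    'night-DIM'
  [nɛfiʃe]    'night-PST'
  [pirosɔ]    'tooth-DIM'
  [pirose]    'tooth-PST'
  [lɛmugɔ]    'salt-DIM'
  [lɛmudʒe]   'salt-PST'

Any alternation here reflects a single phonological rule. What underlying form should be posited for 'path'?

The stem for 'path' ends in [s] in [rabisɔ] but [ʃ] in [rabiʃe].
If /s/ were underlying and a rule turned it into [ʃ] before the PST suffix, 'tooth' would also alternate; but it has [s] in both [pirosɔ] and [pirose].
So /ʃ/ is underlying, and a rule of depalatalization — palato-alveolar /dʒ/ and /ʃ/ become [g] and [s] when no front vowel follows — gives [s].
So 'path' = /rabiʃ/.

/rabiʃ/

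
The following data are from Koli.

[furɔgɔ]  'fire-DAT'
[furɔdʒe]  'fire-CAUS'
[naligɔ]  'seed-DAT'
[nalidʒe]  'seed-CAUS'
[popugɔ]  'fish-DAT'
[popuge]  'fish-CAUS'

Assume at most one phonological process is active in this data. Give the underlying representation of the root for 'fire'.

The stem for 'fire' ends in [g] in [furɔgɔ] but [dʒ] in [furɔdʒe].
Compare 'fish', with invariant [g] in [popugɔ] and [popuge]: an analysis with underlying /g/ and a rule producing [dʒ] before the CAUS suffix would wrongly predict alternation here too.
The underlying segment must be /dʒ/; palato-alveolar /dʒ/ becomes [g] when no front vowel follows, yielding [g] there.

/furɔdʒ/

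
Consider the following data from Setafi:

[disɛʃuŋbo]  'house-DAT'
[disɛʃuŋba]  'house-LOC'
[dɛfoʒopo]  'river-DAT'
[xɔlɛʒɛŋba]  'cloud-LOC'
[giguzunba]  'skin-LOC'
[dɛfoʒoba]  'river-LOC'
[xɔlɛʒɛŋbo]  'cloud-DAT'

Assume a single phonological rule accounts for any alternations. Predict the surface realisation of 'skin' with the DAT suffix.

The DAT suffix surfaces as [-bo] and [-po], depending on the final segment of the stem.
By contrast the LOC suffix keeps its initial [b] throughout — that segment must be underlying.
So the underlying form is /-po/, and voiceless stops become voiced after a nasal.
After 'skin', which ends in a nasal, the suffix surfaces as [-bo], giving [giguzunbo].

[giguzunbo]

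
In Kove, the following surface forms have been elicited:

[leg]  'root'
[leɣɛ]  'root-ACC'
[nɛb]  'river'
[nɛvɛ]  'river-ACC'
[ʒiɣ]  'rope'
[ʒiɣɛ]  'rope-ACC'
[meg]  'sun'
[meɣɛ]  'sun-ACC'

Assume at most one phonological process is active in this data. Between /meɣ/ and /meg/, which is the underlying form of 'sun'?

/meg/

'sun' shows [g] ~ [ɣ] at the end of the stem ([meg] vs [meɣɛ]).
If /ɣ/ were underlying and a rule turned it into [g] in isolation, 'rope' would also alternate; but it has [ɣ] in both [ʒiɣ] and [ʒiɣɛ].
The alternation reflects intervocalic spirantization: voiced stops become fricatives between vowels. /g/ is underlying.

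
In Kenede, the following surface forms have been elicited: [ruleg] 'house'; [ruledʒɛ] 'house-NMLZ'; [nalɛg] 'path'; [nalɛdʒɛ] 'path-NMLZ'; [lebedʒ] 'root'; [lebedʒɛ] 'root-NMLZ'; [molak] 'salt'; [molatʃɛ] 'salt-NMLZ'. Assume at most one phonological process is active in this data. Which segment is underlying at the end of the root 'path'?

'path' shows [g] ~ [dʒ] at the end of the stem ([nalɛg] vs [nalɛdʒɛ]).
The stem 'root' ([lebedʒ], [lebedʒɛ]) shows [dʒ] unchanged in both environments, so [dʒ] cannot be basic with [g] derived in isolation.
The underlying segment must be /g/; /k/ and /g/ become palato-alveolar [tʃ] and [dʒ] before a front vowel, yielding [dʒ] there.

/g/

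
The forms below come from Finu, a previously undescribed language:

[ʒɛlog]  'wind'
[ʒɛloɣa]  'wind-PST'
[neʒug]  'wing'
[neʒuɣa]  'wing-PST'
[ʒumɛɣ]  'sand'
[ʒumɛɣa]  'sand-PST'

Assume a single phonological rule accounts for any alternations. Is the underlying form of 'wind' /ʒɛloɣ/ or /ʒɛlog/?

/ʒɛlog/

The root 'wind' surfaces as [ʒɛlog] and [ʒɛloɣa], with a stem-final [g] ~ [ɣ] alternation.
But 'sand' keeps [ɣ] in both environments ([ʒumɛɣ], [ʒumɛɣa]), so there is no rule changing /ɣ/ to [g] in isolation.
The underlying segment must be /g/; voiced stops become fricatives between vowels, yielding [ɣ] there.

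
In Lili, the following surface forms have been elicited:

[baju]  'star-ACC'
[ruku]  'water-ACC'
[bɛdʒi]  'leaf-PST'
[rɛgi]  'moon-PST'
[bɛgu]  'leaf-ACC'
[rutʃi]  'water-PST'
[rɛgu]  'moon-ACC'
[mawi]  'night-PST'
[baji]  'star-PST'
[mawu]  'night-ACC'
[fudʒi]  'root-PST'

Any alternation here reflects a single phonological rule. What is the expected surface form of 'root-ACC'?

'leaf' shows [dʒ] ~ [g] at the end of the stem ([bɛdʒi] vs [bɛgu]).
Compare 'moon', with invariant [g] in [rɛgi] and [rɛgu]: an analysis with underlying /g/ and a rule producing [dʒ] before the PST suffix would wrongly predict alternation here too.
Therefore /dʒ/ is basic and [g] is derived by depalatalization (palato-alveolar /tʃ/ and /dʒ/ become [k] and [g] when no front vowel follows).
From [fudʒi] the stem 'root' is /fudʒ/; when no front vowel follows this yields [fugu].

[fugu]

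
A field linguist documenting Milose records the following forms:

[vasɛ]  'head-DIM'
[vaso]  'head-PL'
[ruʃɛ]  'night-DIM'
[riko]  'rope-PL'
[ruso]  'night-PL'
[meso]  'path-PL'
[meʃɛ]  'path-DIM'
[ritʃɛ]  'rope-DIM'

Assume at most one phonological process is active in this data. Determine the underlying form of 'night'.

/ruʃ/

'night' shows [ʃ] ~ [s] at the end of the stem ([ruʃɛ] vs [ruso]).
The stem 'head' ([vasɛ], [vaso]) shows [s] unchanged in both environments, so [s] cannot be basic with [ʃ] derived before the DIM suffix.
Therefore /ʃ/ is basic and [s] is derived by depalatalization (palato-alveolar /tʃ/ and /ʃ/ become [k] and [s] when no front vowel follows).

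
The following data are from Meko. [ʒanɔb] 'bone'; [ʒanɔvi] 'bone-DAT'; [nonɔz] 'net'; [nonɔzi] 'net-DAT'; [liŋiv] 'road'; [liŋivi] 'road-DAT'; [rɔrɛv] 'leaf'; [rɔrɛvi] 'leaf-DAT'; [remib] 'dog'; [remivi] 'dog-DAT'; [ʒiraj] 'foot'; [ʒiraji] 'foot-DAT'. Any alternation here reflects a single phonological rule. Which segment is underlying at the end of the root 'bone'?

/b/

The root 'bone' surfaces as [ʒanɔb] and [ʒanɔvi], with a stem-final [b] ~ [v] alternation.
Compare 'road', with invariant [v] in [liŋiv] and [liŋivi]: an analysis with underlying /v/ and a rule producing [b] in isolation would wrongly predict alternation here too.
The underlying segment must be /b/; voiced stops become fricatives between vowels, yielding [v] there.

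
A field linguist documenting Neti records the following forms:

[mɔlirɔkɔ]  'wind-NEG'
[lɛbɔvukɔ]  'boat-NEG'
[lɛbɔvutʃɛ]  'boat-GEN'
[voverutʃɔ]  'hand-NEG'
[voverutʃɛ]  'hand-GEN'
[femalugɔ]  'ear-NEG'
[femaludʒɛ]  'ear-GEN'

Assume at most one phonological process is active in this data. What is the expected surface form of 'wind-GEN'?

[mɔlirɔtʃɛ]

The stem for 'boat' ends in [k] in [lɛbɔvukɔ] but [tʃ] in [lɛbɔvutʃɛ].
If /tʃ/ were underlying and a rule turned it into [k] before the NEG suffix, 'hand' would also alternate; but it has [tʃ] in both [voverutʃɔ] and [voverutʃɛ].
The underlying segment must be /k/; /k/ and /g/ become palato-alveolar [tʃ] and [dʒ] before a front vowel, yielding [tʃ] there.
The one attested form of 'wind', [mɔlirɔkɔ], shows underlying /mɔlirɔk/. Applying the same rule before a front vowel gives [mɔlirɔtʃɛ].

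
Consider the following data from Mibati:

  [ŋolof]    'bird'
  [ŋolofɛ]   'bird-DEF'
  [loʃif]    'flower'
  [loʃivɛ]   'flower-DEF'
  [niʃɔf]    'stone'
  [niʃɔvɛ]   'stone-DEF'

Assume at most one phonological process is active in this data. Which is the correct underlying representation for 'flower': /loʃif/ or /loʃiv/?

'flower' shows [f] ~ [v] at the end of the stem ([loʃif] vs [loʃivɛ]).
But 'bird' keeps [f] in both environments ([ŋolof], [ŋolofɛ]), so there is no rule changing /f/ to [v] before the DEF suffix.
The underlying segment must be /v/; voiced obstruents become voiceless word-finally, yielding [f] there.

/loʃiv/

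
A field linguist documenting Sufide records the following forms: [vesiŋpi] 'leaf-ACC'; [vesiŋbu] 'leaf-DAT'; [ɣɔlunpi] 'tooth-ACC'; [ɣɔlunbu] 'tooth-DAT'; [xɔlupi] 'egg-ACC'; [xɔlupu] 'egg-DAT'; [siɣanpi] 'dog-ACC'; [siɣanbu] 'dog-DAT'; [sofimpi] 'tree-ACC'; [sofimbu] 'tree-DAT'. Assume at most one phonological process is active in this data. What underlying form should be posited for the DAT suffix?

/-bu/

The DAT morpheme has two allomorphs, [-bu] and [-pu].
The ACC suffix, which begins with [p], is invariant after every stem; so [p] is not altered by any rule here.
So the underlying form is /-bu/, and voiced stops become voiceless after a vowel.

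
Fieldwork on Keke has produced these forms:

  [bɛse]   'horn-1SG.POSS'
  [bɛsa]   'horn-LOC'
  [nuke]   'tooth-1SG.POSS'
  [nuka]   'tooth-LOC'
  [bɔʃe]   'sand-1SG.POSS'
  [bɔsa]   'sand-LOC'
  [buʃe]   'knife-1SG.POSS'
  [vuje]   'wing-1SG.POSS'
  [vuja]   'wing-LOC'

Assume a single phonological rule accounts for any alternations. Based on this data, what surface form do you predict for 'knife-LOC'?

[busa]

The root 'sand' surfaces as [bɔʃe] and [bɔsa], with a stem-final [ʃ] ~ [s] alternation.
If /s/ were underlying and a rule turned it into [ʃ] before the 1SG.POSS suffix, 'horn' would also alternate; but it has [s] in both [bɛse] and [bɛsa].
Therefore /ʃ/ is basic and [s] is derived by depalatalization (palato-alveolar /ʃ/ becomes [s] when no front vowel follows).
The one attested form of 'knife', [buʃe], shows underlying /buʃ/. Applying the same rule when no front vowel follows gives [busa].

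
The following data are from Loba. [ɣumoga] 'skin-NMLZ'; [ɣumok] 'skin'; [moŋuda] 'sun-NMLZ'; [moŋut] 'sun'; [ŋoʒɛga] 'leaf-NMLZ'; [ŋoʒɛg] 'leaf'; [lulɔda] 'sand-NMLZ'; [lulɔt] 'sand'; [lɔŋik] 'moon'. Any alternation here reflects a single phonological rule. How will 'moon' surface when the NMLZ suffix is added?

[lɔŋiga]

The stem for 'skin' ends in [g] in [ɣumoga] but [k] in [ɣumok].
If /g/ were underlying and a rule turned it into [k] in isolation, 'leaf' would also alternate; but it has [g] in both [ŋoʒɛga] and [ŋoʒɛg].
So /k/ is underlying, and a rule of intervocalic voicing — voiceless stops become voiced between vowels — gives [g].
The one attested form of 'moon', [lɔŋik], shows underlying /lɔŋik/. Applying the same rule between vowels gives [lɔŋiga].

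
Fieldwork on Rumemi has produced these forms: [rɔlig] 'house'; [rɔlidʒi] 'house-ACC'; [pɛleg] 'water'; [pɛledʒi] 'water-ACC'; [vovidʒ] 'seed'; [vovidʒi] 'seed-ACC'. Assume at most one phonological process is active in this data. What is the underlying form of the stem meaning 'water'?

In [pɛleg] and [pɛledʒi] the final segment of 'water' alternates: [g] ~ [dʒ].
Compare 'seed', with invariant [dʒ] in [vovidʒ] and [vovidʒi]: an analysis with underlying /dʒ/ and a rule producing [g] in isolation would wrongly predict alternation here too.
The underlying segment must be /g/; /g/ becomes palato-alveolar [dʒ] before a front vowel, yielding [dʒ] there.
The underlying form of 'water' is therefore /pɛleg/.

/pɛleg/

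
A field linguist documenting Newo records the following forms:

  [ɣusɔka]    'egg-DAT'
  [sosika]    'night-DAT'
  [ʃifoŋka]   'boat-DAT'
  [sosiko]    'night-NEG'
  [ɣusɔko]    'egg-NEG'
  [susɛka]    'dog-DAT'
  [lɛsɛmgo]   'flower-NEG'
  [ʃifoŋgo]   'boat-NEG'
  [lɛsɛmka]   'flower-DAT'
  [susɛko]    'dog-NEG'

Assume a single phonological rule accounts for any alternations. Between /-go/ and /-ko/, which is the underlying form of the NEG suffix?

/-go/

The NEG morpheme has two allomorphs, [-go] and [-ko].
The DAT suffix, which begins with [k], is invariant after every stem; so [k] is not altered by any rule here.
The NEG suffix is therefore /-go/ underlyingly, with post-vocalic devoicing: voiced stops become voiceless after a vowel.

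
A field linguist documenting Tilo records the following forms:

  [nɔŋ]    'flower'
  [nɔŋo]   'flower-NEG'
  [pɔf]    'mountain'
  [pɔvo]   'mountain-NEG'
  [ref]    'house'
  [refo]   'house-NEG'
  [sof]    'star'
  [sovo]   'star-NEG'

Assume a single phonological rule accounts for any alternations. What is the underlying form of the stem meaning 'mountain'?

The stem for 'mountain' ends in [f] in [pɔf] but [v] in [pɔvo].
Compare 'house', with invariant [f] in [ref] and [refo]: an analysis with underlying /f/ and a rule producing [v] before the NEG suffix would wrongly predict alternation here too.
Therefore /v/ is basic and [f] is derived by word-final obstruent devoicing (voiced obstruents become voiceless word-finally).

/pɔv/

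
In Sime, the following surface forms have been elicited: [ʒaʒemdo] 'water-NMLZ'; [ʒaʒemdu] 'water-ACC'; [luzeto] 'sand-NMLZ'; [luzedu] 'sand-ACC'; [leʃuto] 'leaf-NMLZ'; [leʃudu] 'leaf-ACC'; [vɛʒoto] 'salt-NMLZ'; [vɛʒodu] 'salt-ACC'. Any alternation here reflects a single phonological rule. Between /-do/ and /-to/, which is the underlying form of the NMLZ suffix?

/-to/

The NMLZ suffix surfaces as [-do] and [-to], depending on the final segment of the stem.
The ACC suffix, which begins with [d], is invariant after every stem; so [d] is not altered by any rule here.
The NMLZ suffix is therefore /-to/ underlyingly, with post-nasal voicing: voiceless stops become voiced after a nasal.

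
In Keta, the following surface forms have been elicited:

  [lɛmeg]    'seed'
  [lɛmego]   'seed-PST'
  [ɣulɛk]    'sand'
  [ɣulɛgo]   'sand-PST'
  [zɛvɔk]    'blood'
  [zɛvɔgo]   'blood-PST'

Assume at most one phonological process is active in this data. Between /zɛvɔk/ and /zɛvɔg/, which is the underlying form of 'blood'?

/zɛvɔk/

The stem for 'blood' ends in [k] in [zɛvɔk] but [g] in [zɛvɔgo].
Compare 'seed', with invariant [g] in [lɛmeg] and [lɛmego]: an analysis with underlying /g/ and a rule producing [k] in isolation would wrongly predict alternation here too.
So /k/ is underlying, and a rule of intervocalic voicing — voiceless stops become voiced between vowels — gives [g].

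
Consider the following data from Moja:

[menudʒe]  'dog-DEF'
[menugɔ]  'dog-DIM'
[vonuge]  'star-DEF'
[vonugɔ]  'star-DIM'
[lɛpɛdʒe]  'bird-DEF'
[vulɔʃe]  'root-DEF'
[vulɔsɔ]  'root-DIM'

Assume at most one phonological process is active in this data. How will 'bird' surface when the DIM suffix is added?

In [menudʒe] and [menugɔ] the final segment of 'dog' alternates: [dʒ] ~ [g].
If /g/ were underlying and a rule turned it into [dʒ] before the DEF suffix, 'star' would also alternate; but it has [g] in both [vonuge] and [vonugɔ].
So /dʒ/ is underlying, and a rule of depalatalization — palato-alveolar /dʒ/ and /ʃ/ become [g] and [s] when no front vowel follows — gives [g].
From [lɛpɛdʒe] the stem 'bird' is /lɛpɛdʒ/; when no front vowel follows this yields [lɛpɛgɔ].

[lɛpɛgɔ]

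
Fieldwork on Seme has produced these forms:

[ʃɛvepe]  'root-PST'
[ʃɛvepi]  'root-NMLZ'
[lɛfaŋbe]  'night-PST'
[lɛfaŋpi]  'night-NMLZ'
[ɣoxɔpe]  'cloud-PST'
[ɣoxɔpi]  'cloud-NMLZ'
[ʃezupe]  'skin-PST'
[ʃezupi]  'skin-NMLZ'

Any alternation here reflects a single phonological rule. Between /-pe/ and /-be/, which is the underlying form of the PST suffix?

The PST morpheme has two allomorphs, [-be] and [-pe].
The NMLZ suffix, which begins with [p], is invariant after every stem; so [p] is not altered by any rule here.
So the underlying form is /-be/, and voiced stops become voiceless after a vowel.

/-be/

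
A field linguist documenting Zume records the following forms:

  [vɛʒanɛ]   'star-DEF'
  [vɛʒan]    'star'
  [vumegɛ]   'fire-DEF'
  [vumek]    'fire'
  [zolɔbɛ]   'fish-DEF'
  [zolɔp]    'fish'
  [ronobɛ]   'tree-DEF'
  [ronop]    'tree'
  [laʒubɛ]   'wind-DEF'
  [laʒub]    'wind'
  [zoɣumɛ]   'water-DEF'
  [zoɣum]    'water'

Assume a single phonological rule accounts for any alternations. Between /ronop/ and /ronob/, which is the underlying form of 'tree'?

/ronop/

In [ronobɛ] and [ronop] the final segment of 'tree' alternates: [b] ~ [p].
But 'wind' keeps [b] in both environments ([laʒubɛ], [laʒub]), so there is no rule changing /b/ to [p] in isolation.
Therefore /p/ is basic and [b] is derived by intervocalic voicing (voiceless stops become voiced between vowels).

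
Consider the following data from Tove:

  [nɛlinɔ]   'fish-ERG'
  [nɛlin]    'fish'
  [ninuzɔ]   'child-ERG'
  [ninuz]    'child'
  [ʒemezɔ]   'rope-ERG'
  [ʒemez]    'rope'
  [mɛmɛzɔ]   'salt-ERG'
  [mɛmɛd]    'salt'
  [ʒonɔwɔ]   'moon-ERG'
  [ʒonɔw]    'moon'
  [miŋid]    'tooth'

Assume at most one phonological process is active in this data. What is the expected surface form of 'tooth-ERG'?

The stem for 'salt' ends in [z] in [mɛmɛzɔ] but [d] in [mɛmɛd].
But 'rope' keeps [z] in both environments ([ʒemezɔ], [ʒemez]), so there is no rule changing /z/ to [d] in isolation.
The underlying segment must be /d/; voiced stops become fricatives between vowels, yielding [z] there.
From [miŋid] the stem 'tooth' is /miŋid/; between vowels this yields [miŋizɔ].

[miŋizɔ]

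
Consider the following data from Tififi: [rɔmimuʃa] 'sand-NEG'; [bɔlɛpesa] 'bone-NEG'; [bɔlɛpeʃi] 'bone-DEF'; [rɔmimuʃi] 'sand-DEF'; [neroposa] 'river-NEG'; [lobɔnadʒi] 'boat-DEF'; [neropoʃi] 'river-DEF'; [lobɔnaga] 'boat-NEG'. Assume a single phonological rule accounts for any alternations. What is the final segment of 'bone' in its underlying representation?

The root 'bone' surfaces as [bɔlɛpesa] and [bɔlɛpeʃi], with a stem-final [s] ~ [ʃ] alternation.
But 'sand' keeps [ʃ] in both environments ([rɔmimuʃa], [rɔmimuʃi]), so there is no rule changing /ʃ/ to [s] before the NEG suffix.
The alternation reflects palatalization before a front vowel: /g/ and /s/ become palato-alveolar [dʒ] and [ʃ] before a front vowel. /s/ is underlying.

/s/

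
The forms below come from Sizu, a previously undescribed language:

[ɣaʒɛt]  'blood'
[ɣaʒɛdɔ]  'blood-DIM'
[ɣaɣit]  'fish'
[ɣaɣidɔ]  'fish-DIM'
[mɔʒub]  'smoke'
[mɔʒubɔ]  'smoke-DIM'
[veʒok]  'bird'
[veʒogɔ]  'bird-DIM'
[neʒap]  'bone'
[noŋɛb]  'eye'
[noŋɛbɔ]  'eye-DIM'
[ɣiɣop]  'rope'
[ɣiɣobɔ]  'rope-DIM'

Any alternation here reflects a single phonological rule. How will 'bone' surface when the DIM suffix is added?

[neʒabɔ]

'rope' shows [p] ~ [b] at the end of the stem ([ɣiɣop] vs [ɣiɣobɔ]).
Compare 'smoke', with invariant [b] in [mɔʒub] and [mɔʒubɔ]: an analysis with underlying /b/ and a rule producing [p] in isolation would wrongly predict alternation here too.
Therefore /p/ is basic and [b] is derived by intervocalic voicing (voiceless stops become voiced between vowels).
The one attested form of 'bone', [neʒap], shows underlying /neʒap/. Applying the same rule between vowels gives [neʒabɔ].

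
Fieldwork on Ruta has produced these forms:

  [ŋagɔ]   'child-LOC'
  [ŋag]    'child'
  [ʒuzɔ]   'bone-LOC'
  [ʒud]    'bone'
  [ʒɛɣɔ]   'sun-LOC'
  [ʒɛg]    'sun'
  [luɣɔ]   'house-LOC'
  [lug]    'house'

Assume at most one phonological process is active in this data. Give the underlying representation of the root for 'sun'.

/ʒɛɣ/

The root 'sun' surfaces as [ʒɛɣɔ] and [ʒɛg], with a stem-final [ɣ] ~ [g] alternation.
But 'child' keeps [g] in both environments ([ŋagɔ], [ŋag]), so there is no rule changing /g/ to [ɣ] before the LOC suffix.
The underlying segment must be /ɣ/; voiced fricatives become stops word-finally, yielding [g] there.
Hence 'sun' is /ʒɛɣ/ underlyingly.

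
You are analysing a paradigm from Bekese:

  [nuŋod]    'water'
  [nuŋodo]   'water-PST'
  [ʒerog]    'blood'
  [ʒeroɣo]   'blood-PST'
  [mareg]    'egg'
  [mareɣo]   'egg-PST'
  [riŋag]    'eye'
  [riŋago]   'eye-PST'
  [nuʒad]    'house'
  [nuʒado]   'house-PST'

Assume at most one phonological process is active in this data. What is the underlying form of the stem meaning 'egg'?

'egg' shows [g] ~ [ɣ] at the end of the stem ([mareg] vs [mareɣo]).
If /g/ were underlying and a rule turned it into [ɣ] before the PST suffix, 'eye' would also alternate; but it has [g] in both [riŋag] and [riŋago].
The underlying segment must be /ɣ/; voiced fricatives become stops word-finally, yielding [g] there.

/mareɣ/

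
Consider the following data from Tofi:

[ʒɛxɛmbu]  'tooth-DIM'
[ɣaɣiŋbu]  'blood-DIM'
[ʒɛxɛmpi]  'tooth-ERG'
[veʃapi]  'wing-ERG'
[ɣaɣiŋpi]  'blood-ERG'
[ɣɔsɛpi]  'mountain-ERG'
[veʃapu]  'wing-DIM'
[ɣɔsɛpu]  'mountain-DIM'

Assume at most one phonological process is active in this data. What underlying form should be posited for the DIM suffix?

/-bu/

The DIM suffix surfaces as [-bu] and [-pu], depending on the final segment of the stem.
By contrast the ERG suffix keeps its initial [p] throughout — that segment must be underlying.
So the underlying form is /-bu/, and voiced stops become voiceless after a vowel.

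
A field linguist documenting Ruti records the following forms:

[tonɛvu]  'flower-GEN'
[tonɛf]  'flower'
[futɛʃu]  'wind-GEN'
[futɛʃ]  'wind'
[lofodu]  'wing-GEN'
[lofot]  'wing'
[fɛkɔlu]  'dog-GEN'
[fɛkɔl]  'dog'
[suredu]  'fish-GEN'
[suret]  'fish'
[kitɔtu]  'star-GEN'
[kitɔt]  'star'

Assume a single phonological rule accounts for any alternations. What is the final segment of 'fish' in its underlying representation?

/d/

'fish' shows [d] ~ [t] at the end of the stem ([suredu] vs [suret]).
If /t/ were underlying and a rule turned it into [d] before the GEN suffix, 'star' would also alternate; but it has [t] in both [kitɔtu] and [kitɔt].
Therefore /d/ is basic and [t] is derived by word-final obstruent devoicing (voiced obstruents become voiceless word-finally).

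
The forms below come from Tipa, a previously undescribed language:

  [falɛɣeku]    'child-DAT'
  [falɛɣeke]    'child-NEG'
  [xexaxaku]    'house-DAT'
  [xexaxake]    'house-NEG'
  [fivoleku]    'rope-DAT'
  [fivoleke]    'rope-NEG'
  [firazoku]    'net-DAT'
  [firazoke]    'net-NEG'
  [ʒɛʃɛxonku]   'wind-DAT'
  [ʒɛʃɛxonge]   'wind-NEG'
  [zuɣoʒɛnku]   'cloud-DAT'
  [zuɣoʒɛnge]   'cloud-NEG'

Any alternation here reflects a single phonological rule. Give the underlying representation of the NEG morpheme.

/-ge/

The NEG morpheme has two allomorphs, [-ge] and [-ke].
By contrast the DAT suffix keeps its initial [k] throughout — that segment must be underlying.
The NEG suffix is therefore /-ge/ underlyingly, with post-vocalic devoicing: voiced stops become voiceless after a vowel.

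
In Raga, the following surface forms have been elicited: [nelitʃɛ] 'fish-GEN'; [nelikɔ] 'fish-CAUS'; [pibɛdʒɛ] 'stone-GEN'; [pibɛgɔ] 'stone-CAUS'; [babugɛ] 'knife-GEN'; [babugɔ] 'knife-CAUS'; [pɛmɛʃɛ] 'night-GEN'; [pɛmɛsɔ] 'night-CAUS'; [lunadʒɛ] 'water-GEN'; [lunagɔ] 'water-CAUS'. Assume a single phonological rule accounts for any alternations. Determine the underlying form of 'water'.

In [lunadʒɛ] and [lunagɔ] the final segment of 'water' alternates: [dʒ] ~ [g].
But 'knife' keeps [g] in both environments ([babugɛ], [babugɔ]), so there is no rule changing /g/ to [dʒ] before the GEN suffix.
So /dʒ/ is underlying, and a rule of depalatalization — palato-alveolar /tʃ/, /dʒ/ and /ʃ/ become [k], [g] and [s] when no front vowel follows — gives [g].
The underlying form of 'water' is therefore /lunadʒ/.

/lunadʒ/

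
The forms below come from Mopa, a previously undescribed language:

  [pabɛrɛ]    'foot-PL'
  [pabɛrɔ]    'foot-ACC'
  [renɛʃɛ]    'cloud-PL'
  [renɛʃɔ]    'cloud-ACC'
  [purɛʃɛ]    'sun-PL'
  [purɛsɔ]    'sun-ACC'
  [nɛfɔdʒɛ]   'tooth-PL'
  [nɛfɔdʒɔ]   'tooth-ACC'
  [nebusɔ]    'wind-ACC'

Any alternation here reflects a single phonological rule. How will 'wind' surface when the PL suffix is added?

The stem for 'sun' ends in [ʃ] in [purɛʃɛ] but [s] in [purɛsɔ].
But 'cloud' keeps [ʃ] in both environments ([renɛʃɛ], [renɛʃɔ]), so there is no rule changing /ʃ/ to [s] before the ACC suffix.
The alternation reflects palatalization before a front vowel: /s/ becomes palato-alveolar [ʃ] before a front vowel. /s/ is underlying.
From [nebusɔ] the stem 'wind' is /nebus/; before a front vowel this yields [nebuʃɛ].

[nebuʃɛ]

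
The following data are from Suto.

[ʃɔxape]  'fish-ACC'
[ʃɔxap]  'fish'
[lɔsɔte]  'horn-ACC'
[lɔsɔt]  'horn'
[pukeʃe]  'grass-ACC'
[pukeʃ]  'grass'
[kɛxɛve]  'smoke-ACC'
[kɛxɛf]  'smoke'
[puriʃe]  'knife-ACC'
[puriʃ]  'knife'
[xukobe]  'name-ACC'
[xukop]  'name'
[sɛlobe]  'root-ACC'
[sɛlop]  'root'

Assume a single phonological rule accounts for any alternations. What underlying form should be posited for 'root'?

The root 'root' surfaces as [sɛlobe] and [sɛlop], with a stem-final [b] ~ [p] alternation.
But 'fish' keeps [p] in both environments ([ʃɔxape], [ʃɔxap]), so there is no rule changing /p/ to [b] before the ACC suffix.
The alternation reflects word-final obstruent devoicing: voiced obstruents become voiceless word-finally. /b/ is underlying.
The underlying form of 'root' is therefore /sɛlob/.

/sɛlob/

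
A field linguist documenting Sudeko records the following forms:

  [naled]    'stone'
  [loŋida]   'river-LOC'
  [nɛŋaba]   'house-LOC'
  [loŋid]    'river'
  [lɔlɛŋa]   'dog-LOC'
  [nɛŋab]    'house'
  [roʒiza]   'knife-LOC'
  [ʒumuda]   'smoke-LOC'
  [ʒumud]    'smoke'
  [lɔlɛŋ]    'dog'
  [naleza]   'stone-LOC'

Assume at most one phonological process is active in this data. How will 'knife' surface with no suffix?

'stone' shows [z] ~ [d] at the end of the stem ([naleza] vs [naled]).
But 'river' keeps [d] in both environments ([loŋida], [loŋid]), so there is no rule changing /d/ to [z] before the LOC suffix.
The alternation reflects word-final hardening: voiced fricatives become stops word-finally. /z/ is underlying.
The one attested form of 'knife', [roʒiza], shows underlying /roʒiz/. Applying the same rule word-finally gives [roʒid].

[roʒid]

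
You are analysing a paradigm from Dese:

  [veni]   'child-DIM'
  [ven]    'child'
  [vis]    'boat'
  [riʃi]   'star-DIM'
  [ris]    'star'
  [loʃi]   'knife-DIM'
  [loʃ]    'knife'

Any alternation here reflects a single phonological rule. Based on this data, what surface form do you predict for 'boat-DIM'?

'star' shows [ʃ] ~ [s] at the end of the stem ([riʃi] vs [ris]).
Compare 'knife', with invariant [ʃ] in [loʃi] and [loʃ]: an analysis with underlying /ʃ/ and a rule producing [s] in isolation would wrongly predict alternation here too.
So /s/ is underlying, and a rule of palatalization before a front vowel — /s/ becomes palato-alveolar [ʃ] before a front vowel — gives [ʃ].
From [vis] the stem 'boat' is /vis/; before a front vowel this yields [viʃi].

[viʃi]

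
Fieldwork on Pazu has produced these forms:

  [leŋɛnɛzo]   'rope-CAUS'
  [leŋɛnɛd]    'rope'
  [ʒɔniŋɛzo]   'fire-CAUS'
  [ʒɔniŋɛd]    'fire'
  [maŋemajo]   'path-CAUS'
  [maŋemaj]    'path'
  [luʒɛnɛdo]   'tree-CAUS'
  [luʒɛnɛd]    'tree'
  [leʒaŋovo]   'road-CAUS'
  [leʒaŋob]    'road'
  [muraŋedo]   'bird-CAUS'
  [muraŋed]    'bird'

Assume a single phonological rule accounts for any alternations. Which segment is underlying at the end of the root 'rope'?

In [leŋɛnɛzo] and [leŋɛnɛd] the final segment of 'rope' alternates: [z] ~ [d].
But 'bird' keeps [d] in both environments ([muraŋedo], [muraŋed]), so there is no rule changing /d/ to [z] before the CAUS suffix.
Therefore /z/ is basic and [d] is derived by word-final hardening (voiced fricatives become stops word-finally).

/z/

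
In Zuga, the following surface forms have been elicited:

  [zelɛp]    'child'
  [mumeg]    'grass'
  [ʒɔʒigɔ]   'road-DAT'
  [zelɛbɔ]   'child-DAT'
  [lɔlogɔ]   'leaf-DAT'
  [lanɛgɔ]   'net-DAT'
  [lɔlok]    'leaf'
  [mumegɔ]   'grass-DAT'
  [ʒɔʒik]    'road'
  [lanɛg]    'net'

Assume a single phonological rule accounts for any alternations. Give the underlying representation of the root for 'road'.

/ʒɔʒik/

'road' shows [g] ~ [k] at the end of the stem ([ʒɔʒigɔ] vs [ʒɔʒik]).
Compare 'grass', with invariant [g] in [mumegɔ] and [mumeg]: an analysis with underlying /g/ and a rule producing [k] in isolation would wrongly predict alternation here too.
The underlying segment must be /k/; voiceless stops become voiced between vowels, yielding [g] there.
The underlying form of 'road' is therefore /ʒɔʒik/.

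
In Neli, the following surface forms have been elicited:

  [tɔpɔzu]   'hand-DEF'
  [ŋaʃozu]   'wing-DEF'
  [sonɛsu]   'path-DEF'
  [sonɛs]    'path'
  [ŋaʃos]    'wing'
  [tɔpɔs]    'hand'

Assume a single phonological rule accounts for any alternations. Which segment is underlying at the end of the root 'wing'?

/z/

In [ŋaʃos] and [ŋaʃozu] the final segment of 'wing' alternates: [s] ~ [z].
The stem 'path' ([sonɛs], [sonɛsu]) shows [s] unchanged in both environments, so [s] cannot be basic with [z] derived before the DEF suffix.
Therefore /z/ is basic and [s] is derived by word-final obstruent devoicing (voiced obstruents become voiceless word-finally).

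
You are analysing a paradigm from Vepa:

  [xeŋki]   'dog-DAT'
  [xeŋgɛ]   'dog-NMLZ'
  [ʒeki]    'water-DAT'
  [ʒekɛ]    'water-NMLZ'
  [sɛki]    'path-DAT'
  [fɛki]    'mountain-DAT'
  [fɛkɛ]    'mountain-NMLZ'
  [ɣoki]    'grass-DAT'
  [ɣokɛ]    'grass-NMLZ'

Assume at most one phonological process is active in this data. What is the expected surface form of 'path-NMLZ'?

[sɛkɛ]

The NMLZ morpheme has two allomorphs, [-gɛ] and [-kɛ].
The DAT suffix, which begins with [k], is invariant after every stem; so [k] is not altered by any rule here.
The NMLZ suffix is therefore /-gɛ/ underlyingly, with post-vocalic devoicing: voiced stops become voiceless after a vowel.
After 'path', which ends in a vowel, the suffix surfaces as [-kɛ], giving [sɛkɛ].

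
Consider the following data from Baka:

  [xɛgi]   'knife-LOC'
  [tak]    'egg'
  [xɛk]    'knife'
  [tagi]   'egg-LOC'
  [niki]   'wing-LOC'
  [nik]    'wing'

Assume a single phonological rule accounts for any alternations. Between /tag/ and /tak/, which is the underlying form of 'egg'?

In [tagi] and [tak] the final segment of 'egg' alternates: [g] ~ [k].
If /k/ were underlying and a rule turned it into [g] before the LOC suffix, 'wing' would also alternate; but it has [k] in both [niki] and [nik].
The underlying segment must be /g/; voiced obstruents become voiceless word-finally, yielding [k] there.

/tag/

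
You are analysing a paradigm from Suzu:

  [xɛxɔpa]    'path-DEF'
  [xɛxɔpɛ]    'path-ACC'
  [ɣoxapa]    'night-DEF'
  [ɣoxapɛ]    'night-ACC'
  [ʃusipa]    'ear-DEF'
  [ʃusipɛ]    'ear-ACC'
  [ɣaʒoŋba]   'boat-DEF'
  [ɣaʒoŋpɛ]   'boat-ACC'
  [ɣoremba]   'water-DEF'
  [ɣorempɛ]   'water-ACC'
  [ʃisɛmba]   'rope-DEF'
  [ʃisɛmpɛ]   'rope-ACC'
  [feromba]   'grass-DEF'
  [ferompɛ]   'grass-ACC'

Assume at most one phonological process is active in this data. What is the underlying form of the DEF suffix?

/-ba/

The DEF suffix surfaces as [-ba] and [-pa], depending on the final segment of the stem.
By contrast the ACC suffix keeps its initial [p] throughout — that segment must be underlying.
The DEF suffix is therefore /-ba/ underlyingly, with post-vocalic devoicing: voiced stops become voiceless after a vowel.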